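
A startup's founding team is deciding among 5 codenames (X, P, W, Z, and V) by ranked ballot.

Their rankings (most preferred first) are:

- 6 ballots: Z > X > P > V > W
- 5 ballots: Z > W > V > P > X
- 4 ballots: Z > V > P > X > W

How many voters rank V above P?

9

Ballots ranking V above P: 5+4 = 9.
Ballots ranking P above V: 6.
So 9 of 15 voters prefer V to P.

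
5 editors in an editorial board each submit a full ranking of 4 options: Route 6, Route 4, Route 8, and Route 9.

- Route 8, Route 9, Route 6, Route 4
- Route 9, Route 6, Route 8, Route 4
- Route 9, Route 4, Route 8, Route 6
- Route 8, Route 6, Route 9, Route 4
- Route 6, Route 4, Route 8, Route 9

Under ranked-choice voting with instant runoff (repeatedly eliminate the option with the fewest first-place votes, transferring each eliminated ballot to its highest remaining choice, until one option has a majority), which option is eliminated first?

Route 4

Round 1: Route 8 2, Route 9 2, Route 6 1, Route 4 0. Route 4 has the fewest and is eliminated.
Round 2: Route 8 2, Route 9 2, Route 6 1. Route 6 has the fewest and is eliminated.
Round 3: Route 8 3, Route 9 2. Route 8 has a majority.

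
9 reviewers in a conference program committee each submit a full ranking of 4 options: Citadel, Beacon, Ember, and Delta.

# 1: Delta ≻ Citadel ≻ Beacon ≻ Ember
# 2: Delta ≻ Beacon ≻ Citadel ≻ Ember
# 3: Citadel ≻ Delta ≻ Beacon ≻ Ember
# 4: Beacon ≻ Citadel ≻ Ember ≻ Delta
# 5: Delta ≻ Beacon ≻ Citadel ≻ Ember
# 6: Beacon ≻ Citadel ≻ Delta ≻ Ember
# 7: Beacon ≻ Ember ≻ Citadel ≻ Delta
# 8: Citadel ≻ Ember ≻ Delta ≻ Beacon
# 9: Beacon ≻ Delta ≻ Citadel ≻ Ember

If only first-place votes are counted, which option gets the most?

First-place vote totals:
  Citadel: 2
  Beacon: 4
  Ember: 0
  Delta: 3
Beacon has the most first-place votes.

Beacon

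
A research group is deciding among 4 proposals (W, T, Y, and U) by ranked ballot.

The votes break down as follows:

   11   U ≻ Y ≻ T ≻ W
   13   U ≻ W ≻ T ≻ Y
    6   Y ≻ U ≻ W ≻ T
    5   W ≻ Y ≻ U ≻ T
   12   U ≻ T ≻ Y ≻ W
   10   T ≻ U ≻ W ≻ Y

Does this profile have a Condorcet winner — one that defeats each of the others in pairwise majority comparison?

Head-to-head results (57 voters total):
W vs T: T wins 33–24.
W vs Y: Y wins 29–28.
W vs U: U wins 52–5.
T vs Y: T wins 35–22.
T vs U: U wins 47–10.
Y vs U: U wins 46–11.
U beats each rival — W (52–5), T (47–10), Y (46–11) — so U is the Condorcet winner.

Yes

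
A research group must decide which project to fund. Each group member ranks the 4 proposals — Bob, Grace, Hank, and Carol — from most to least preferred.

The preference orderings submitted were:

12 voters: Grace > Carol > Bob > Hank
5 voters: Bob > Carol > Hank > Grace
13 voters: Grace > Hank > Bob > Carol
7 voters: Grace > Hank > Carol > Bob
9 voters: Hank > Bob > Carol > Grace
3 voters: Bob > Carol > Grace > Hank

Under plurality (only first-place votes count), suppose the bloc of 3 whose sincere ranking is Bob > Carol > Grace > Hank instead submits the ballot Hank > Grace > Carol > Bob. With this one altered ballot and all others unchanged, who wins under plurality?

First-place totals with the altered ballot: Bob 5, Grace 32, Hank 12, Carol 0.
The winner is unchanged: still Grace.

Grace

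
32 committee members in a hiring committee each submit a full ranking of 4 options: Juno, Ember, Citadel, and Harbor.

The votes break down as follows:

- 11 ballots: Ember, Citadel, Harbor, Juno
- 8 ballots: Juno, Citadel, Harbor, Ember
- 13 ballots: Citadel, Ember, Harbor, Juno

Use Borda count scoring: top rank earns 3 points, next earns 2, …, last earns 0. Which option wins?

Borda scores:
  Juno: 11·0 + 8·3 + 13·0 = 24
  Ember: 11·3 + 8·0 + 13·2 = 59
  Citadel: 11·2 + 8·2 + 13·3 = 77
  Harbor: 11·1 + 8·1 + 13·1 = 32
Citadel has the highest total.

Citadel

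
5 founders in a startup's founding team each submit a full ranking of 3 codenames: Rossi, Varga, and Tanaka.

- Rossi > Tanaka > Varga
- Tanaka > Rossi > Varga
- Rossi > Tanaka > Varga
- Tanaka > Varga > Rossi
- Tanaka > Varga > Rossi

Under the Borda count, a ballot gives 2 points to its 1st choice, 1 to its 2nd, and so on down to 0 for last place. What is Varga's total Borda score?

2

Borda scores:
  Rossi: 2 + 1 + 2 + 0 + 0 = 5
  Varga: 0 + 0 + 0 + 1 + 1 = 2
  Tanaka: 1 + 2 + 1 + 2 + 2 = 8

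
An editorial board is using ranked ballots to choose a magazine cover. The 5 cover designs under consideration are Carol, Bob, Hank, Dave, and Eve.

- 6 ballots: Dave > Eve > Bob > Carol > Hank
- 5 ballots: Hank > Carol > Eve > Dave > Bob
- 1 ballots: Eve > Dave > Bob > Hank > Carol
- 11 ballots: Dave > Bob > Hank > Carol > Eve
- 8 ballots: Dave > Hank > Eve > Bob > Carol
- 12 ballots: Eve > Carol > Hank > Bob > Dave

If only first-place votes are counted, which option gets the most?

First-place vote totals:
  Carol: 0
  Bob: 0
  Hank: 5
  Dave: 25
  Eve: 13
Dave has the most first-place votes.

Dave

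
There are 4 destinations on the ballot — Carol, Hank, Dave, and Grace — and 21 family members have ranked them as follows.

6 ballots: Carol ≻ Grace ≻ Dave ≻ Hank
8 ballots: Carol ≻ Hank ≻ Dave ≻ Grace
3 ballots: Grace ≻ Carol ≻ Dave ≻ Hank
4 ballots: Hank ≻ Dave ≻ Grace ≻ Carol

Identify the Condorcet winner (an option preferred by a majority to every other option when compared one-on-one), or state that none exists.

Carol

Head-to-head results (21 voters total):
Carol vs Hank: Carol wins 17–4.
Carol vs Dave: Carol wins 17–4.
Carol vs Grace: Carol wins 14–7.
Hank vs Dave: Hank wins 12–9.
Hank vs Grace: Hank wins 12–9.
Dave vs Grace: Dave wins 12–9.
Carol beats each rival — Hank (17–4), Dave (17–4), Grace (14–7) — so Carol is the Condorcet winner.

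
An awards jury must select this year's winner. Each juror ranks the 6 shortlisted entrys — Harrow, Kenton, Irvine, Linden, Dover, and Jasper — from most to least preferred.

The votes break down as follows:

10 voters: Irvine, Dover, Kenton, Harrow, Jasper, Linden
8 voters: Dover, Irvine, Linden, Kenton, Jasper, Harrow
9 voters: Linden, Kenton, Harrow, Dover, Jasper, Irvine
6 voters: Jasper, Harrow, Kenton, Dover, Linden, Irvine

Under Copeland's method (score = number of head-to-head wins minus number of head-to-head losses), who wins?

Dover

Pairwise results:
  Harrow vs Kenton: Kenton wins 27–6.
  Harrow vs Irvine: Irvine wins 18–15.
  Harrow vs Linden: Linden wins 17–16.
  Harrow vs Dover: Dover wins 18–15.
  Harrow vs Jasper: Harrow wins 19–14.
  Kenton vs Irvine: Irvine wins 18–15.
  Kenton vs Linden: Linden wins 17–16.
  Kenton vs Dover: Dover wins 18–15.
  Kenton vs Jasper: Kenton wins 27–6.
  Irvine vs Linden: Irvine wins 18–15.
  Irvine vs Dover: Dover wins 23–10.
  Irvine vs Jasper: Irvine wins 18–15.
  Linden vs Dover: Dover wins 24–9.
  Linden vs Jasper: Linden wins 17–16.
  Dover vs Jasper: Dover wins 27–6.
Copeland scores (wins − losses):
  Harrow: 1 − 4 = -3
  Kenton: 2 − 3 = -1
  Irvine: 4 − 1 = 3
  Linden: 3 − 2 = 1
  Dover: 5 − 0 = 5
  Jasper: 0 − 5 = -5
Dover has the best Copeland score.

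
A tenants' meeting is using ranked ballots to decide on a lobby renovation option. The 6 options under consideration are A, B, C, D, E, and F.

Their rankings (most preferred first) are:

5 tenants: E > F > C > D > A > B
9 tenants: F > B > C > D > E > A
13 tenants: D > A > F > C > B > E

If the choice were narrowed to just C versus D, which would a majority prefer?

Ballots ranking C above D: 5+9 = 14.
Ballots ranking D above C: 13.
C wins the head-to-head, 14–13.

C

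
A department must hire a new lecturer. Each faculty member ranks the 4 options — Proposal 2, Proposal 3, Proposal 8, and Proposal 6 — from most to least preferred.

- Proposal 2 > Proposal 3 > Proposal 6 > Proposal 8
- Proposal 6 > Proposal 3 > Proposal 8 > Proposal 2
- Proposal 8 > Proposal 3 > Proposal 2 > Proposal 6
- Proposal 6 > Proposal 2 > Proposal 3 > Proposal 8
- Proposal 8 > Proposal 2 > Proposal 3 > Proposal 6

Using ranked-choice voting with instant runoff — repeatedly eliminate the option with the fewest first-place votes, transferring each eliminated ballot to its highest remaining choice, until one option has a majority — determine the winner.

Proposal 6

Round 1: Proposal 8 2, Proposal 6 2, Proposal 2 1, Proposal 3 0. Proposal 3 has the fewest and is eliminated.
Round 2: Proposal 8 2, Proposal 6 2, Proposal 2 1. Proposal 2 has the fewest and is eliminated.
Round 3: Proposal 6 3, Proposal 8 2. Proposal 6 has a majority.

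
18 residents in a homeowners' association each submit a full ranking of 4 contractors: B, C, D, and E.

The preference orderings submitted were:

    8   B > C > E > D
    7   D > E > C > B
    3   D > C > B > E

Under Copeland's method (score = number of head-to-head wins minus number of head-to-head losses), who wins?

D

Pairwise results:
  B vs C: C wins 10–8.
  B vs D: D wins 10–8.
  B vs E: B wins 11–7.
  C vs D: D wins 10–8.
  C vs E: C wins 11–7.
  D vs E: D wins 10–8.
Copeland scores (wins − losses):
  B: 1 − 2 = -1
  C: 2 − 1 = 1
  D: 3 − 0 = 3
  E: 0 − 3 = -3
D has the best Copeland score.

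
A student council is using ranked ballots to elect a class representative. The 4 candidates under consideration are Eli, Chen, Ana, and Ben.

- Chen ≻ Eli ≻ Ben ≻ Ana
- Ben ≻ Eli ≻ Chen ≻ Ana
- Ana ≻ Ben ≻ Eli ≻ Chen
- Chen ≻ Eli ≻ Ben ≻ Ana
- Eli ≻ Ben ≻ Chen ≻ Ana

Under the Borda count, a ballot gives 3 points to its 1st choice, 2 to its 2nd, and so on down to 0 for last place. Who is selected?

Borda scores:
  Eli: 2 + 2 + 1 + 2 + 3 = 10
  Chen: 3 + 1 + 0 + 3 + 1 = 8
  Ana: 0 + 0 + 3 + 0 + 0 = 3
  Ben: 1 + 3 + 2 + 1 + 2 = 9
Eli has the highest total.

Eli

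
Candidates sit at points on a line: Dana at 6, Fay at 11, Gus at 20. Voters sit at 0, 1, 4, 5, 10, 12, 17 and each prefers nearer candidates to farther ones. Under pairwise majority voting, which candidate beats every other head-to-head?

With single-peaked preferences on a line, the Condorcet winner is the candidate closest to the median voter.
The median voter (position 5) is closest to Dana at 6.
Check: Dana vs Gus — voters closer to Dana: 6 of 7.

Dana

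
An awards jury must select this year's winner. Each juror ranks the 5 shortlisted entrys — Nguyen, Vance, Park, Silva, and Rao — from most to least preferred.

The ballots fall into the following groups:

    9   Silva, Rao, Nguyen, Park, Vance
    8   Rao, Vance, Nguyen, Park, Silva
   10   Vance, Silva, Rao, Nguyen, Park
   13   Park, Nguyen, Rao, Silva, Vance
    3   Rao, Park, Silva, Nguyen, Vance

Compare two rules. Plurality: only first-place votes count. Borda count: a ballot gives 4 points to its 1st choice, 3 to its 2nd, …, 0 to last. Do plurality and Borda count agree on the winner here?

Plurality first-place counts: Nguyen 0, Vance 10, Park 13, Silva 9, Rao 11 → Park.
Borda totals: Nguyen 86, Vance 64, Park 78, Silva 85, Rao 117 → Rao.
The two rules disagree: plurality picks Park, Borda picks Rao.

No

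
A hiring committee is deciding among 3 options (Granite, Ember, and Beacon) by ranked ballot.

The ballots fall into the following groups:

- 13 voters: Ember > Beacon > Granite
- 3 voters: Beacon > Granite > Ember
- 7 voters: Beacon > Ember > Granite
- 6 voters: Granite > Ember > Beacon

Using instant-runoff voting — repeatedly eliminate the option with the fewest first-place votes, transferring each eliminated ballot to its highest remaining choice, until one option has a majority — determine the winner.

Round 1: Ember 13, Beacon 10, Granite 6. Granite has the fewest and is eliminated.
Round 2: Ember 19, Beacon 10. Ember has a majority.

Ember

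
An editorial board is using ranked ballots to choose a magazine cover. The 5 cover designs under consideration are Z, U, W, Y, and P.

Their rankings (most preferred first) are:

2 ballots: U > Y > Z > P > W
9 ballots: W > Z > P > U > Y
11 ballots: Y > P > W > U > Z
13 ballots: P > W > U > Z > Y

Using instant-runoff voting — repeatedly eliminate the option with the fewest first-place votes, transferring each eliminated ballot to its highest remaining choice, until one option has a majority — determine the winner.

Round 1: P 13, Y 11, W 9, U 2, Z 0. Z has the fewest and is eliminated.
Round 2: P 13, Y 11, W 9, U 2. U has the fewest and is eliminated.
Round 3: Y 13, P 13, W 9. W has the fewest and is eliminated.
Round 4: P 22, Y 13. P has a majority.

P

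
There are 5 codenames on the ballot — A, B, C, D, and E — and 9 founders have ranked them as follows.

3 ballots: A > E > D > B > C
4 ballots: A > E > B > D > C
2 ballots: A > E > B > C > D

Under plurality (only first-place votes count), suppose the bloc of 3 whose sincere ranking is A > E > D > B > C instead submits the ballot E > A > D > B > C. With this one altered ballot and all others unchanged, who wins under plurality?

First-place totals with the altered ballot: A 6, B 0, C 0, D 0, E 3.
The winner is unchanged: still A.

A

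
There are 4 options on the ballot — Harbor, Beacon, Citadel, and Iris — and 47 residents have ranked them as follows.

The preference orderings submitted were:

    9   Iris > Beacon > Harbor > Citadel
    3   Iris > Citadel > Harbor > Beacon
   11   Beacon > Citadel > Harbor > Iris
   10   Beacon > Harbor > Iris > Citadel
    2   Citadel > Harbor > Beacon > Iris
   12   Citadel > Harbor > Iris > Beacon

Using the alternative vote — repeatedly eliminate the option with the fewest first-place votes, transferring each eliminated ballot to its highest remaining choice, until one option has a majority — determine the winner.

Beacon

Round 1: Beacon 21, Citadel 14, Iris 12, Harbor 0. Harbor has the fewest and is eliminated.
Round 2: Beacon 21, Citadel 14, Iris 12. Iris has the fewest and is eliminated.
Round 3: Beacon 30, Citadel 17. Beacon has a majority.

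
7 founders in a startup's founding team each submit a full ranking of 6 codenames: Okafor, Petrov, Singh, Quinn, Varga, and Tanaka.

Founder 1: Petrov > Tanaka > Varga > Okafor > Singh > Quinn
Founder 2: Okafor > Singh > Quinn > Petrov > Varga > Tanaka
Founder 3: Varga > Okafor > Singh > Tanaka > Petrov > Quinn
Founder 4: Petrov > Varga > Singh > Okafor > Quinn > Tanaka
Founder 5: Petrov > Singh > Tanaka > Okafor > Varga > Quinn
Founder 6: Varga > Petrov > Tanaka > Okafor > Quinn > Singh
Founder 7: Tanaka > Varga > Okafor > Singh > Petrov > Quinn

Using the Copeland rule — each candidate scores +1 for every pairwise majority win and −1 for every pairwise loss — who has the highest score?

Pairwise results:
  Okafor vs Petrov: Petrov wins 4–3.
  Okafor vs Singh: Okafor wins 5–2.
  Okafor vs Quinn: Okafor wins 7–0.
  Okafor vs Varga: Varga wins 5–2.
  Okafor vs Tanaka: Tanaka wins 4–3.
  Petrov vs Singh: Petrov wins 4–3.
  Petrov vs Quinn: Petrov wins 6–1.
  Petrov vs Varga: Petrov wins 4–3.
  Petrov vs Tanaka: Petrov wins 5–2.
  Singh vs Quinn: Singh wins 6–1.
  Singh vs Varga: Varga wins 5–2.
  Singh vs Tanaka: Singh wins 4–3.
  Quinn vs Varga: Varga wins 6–1.
  Quinn vs Tanaka: Tanaka wins 5–2.
  Varga vs Tanaka: Varga wins 4–3.
Copeland scores (wins − losses):
  Okafor: 2 − 3 = -1
  Petrov: 5 − 0 = 5
  Singh: 2 − 3 = -1
  Quinn: 0 − 5 = -5
  Varga: 4 − 1 = 3
  Tanaka: 2 − 3 = -1
Petrov has the best Copeland score.

Petrov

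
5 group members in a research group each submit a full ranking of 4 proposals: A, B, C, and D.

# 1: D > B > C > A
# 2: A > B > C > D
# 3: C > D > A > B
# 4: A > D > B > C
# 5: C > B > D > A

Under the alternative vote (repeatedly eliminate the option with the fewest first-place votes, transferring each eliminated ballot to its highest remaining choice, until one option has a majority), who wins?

Round 1: A 2, C 2, D 1, B 0. B has the fewest and is eliminated.
Round 2: A 2, C 2, D 1. D has the fewest and is eliminated.
Round 3: C 3, A 2. C has a majority.

C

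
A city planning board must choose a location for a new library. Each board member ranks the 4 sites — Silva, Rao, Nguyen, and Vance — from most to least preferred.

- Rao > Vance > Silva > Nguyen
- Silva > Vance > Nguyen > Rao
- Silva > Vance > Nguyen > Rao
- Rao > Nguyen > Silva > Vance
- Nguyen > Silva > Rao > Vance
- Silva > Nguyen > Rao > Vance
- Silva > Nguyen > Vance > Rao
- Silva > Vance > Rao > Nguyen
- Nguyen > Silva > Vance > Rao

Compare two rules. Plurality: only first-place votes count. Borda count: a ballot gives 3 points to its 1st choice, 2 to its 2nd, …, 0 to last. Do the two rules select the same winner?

Yes

Plurality first-place counts: Silva 5, Rao 2, Nguyen 2, Vance 0 → Silva.
Borda totals: Silva 21, Rao 9, Nguyen 14, Vance 10 → Silva.
The two rules agree on Silva.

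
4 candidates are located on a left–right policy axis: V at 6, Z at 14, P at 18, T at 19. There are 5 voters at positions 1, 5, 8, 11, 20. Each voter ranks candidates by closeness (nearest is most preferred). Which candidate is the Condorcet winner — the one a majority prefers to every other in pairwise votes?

With single-peaked preferences on a line, the Condorcet winner is the candidate closest to the median voter.
The median voter (position 8) is closest to V at 6.
Check: V vs P — voters closer to V: 4 of 5.

V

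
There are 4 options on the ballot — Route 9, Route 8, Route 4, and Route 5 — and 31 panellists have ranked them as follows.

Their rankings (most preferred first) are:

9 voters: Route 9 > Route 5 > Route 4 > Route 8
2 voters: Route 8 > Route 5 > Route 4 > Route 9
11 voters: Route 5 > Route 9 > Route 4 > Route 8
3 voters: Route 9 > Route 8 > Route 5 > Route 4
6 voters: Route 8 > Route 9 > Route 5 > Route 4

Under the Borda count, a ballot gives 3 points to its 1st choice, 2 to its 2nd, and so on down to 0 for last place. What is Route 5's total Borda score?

Borda scores:
  Route 9: 9·3 + 2·0 + 11·2 + 3·3 + 6·2 = 70
  Route 8: 9·0 + 2·3 + 11·0 + 3·2 + 6·3 = 30
  Route 4: 9·1 + 2·1 + 11·1 + 3·0 + 6·0 = 22
  Route 5: 9·2 + 2·2 + 11·3 + 3·1 + 6·1 = 64

64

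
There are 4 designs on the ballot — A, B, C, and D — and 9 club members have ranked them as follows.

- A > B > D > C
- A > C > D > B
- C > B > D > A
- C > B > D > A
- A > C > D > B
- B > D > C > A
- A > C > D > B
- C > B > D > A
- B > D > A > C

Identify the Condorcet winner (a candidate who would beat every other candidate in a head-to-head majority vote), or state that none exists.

Head-to-head results (9 voters total):
A vs B: B wins 5–4.
A vs C: A wins 5–4.
A vs D: D wins 5–4.
B vs C: C wins 6–3.
B vs D: B wins 6–3.
C vs D: C wins 6–3.
No candidate beats all others: A beats C beats B beats A, a majority cycle.

There is no Condorcet winner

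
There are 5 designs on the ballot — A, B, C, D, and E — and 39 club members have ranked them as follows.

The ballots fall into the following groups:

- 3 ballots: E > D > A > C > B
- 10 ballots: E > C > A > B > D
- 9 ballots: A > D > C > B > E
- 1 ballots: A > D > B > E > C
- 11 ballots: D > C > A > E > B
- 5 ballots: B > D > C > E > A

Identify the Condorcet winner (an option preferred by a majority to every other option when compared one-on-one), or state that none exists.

Head-to-head results (39 voters total):
A vs B: A wins 34–5.
A vs C: C wins 26–13.
A vs D: A wins 20–19.
A vs E: A wins 21–18.
B vs C: C wins 33–6.
B vs D: D wins 24–15.
B vs E: E wins 24–15.
C vs D: D wins 29–10.
C vs E: C wins 25–14.
D vs E: D wins 26–13.
No candidate beats all others: A beats D beats C beats A, a majority cycle.

There is no Condorcet winner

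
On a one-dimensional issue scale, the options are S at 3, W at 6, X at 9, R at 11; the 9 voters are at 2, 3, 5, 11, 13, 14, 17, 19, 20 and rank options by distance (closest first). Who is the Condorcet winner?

R

With single-peaked preferences on a line, the Condorcet winner is the candidate closest to the median voter.
The median voter (position 13) is closest to R at 11.
Check: R vs S — voters closer to R: 6 of 9.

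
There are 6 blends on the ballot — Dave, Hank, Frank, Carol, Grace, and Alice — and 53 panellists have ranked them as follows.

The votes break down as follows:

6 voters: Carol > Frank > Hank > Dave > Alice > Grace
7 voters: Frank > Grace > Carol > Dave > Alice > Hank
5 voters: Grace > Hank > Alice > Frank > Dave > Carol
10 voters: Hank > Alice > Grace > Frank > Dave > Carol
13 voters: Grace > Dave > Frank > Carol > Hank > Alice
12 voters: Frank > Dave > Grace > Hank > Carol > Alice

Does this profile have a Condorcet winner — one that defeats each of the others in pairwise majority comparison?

Yes

Head-to-head results (53 voters total):
Dave vs Hank: Dave wins 32–21.
Dave vs Frank: Frank wins 40–13.
Dave vs Carol: Dave wins 40–13.
Dave vs Grace: Grace wins 35–18.
Dave vs Alice: Dave wins 38–15.
Hank vs Frank: Frank wins 38–15.
Hank vs Carol: Hank wins 27–26.
Hank vs Grace: Grace wins 37–16.
Hank vs Alice: Hank wins 46–7.
Frank vs Carol: Frank wins 47–6.
Frank vs Grace: Grace wins 28–25.
Frank vs Alice: Frank wins 38–15.
Carol vs Grace: Grace wins 47–6.
Carol vs Alice: Carol wins 38–15.
Grace vs Alice: Grace wins 37–16.
Grace beats each rival — Dave (35–18), Hank (37–16), Frank (28–25), Carol (47–6), Alice (37–16) — so Grace is the Condorcet winner.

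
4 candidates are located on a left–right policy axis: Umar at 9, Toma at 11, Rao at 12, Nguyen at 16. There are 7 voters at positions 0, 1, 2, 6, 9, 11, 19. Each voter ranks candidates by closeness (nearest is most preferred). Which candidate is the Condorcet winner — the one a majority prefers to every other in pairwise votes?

Umar

With single-peaked preferences on a line, the Condorcet winner is the candidate closest to the median voter.
The median voter (position 6) is closest to Umar at 9.
Check: Umar vs Toma — voters closer to Umar: 5 of 7.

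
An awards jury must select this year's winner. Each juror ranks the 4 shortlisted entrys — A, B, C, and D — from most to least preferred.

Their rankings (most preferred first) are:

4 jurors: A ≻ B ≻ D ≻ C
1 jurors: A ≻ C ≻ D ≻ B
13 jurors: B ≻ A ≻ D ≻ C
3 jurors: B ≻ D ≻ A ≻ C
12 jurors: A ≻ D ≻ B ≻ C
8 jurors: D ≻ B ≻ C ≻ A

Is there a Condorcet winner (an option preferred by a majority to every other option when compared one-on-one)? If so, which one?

Head-to-head results (41 voters total):
A vs B: B wins 24–17.
A vs C: A wins 33–8.
A vs D: A wins 30–11.
B vs C: B wins 40–1.
B vs D: D wins 21–20.
C vs D: D wins 40–1.
No candidate beats all others: A beats D beats B beats A, a majority cycle.

There is no Condorcet winner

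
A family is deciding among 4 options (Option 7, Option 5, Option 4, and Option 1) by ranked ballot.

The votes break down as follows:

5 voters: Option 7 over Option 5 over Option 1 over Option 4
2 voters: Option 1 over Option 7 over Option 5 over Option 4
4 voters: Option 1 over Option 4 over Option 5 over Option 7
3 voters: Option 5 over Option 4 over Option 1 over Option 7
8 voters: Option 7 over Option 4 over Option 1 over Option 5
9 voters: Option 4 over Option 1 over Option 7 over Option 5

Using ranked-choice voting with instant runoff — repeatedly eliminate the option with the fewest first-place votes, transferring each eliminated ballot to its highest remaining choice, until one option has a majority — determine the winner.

Round 1: Option 7 13, Option 4 9, Option 1 6, Option 5 3. Option 5 has the fewest and is eliminated.
Round 2: Option 7 13, Option 4 12, Option 1 6. Option 1 has the fewest and is eliminated.
Round 3: Option 4 16, Option 7 15. Option 4 has a majority.

Option 4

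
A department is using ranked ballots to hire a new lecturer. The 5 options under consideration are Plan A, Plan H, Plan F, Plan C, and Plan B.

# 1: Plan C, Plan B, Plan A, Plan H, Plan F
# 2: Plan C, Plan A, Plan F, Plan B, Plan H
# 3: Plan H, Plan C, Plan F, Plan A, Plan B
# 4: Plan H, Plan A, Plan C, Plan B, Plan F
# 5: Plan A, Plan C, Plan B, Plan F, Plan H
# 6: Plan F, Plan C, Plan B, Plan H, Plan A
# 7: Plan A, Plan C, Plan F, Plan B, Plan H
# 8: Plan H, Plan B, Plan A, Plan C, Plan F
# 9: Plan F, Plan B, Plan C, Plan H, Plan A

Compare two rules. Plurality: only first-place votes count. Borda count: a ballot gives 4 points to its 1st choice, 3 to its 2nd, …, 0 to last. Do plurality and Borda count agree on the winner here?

No

Plurality first-place counts: Plan A 2, Plan H 3, Plan F 2, Plan C 2, Plan B 0 → Plan H.
Borda totals: Plan A 19, Plan H 15, Plan F 15, Plan C 25, Plan B 16 → Plan C.
The two rules disagree: plurality picks Plan H, Borda picks Plan C.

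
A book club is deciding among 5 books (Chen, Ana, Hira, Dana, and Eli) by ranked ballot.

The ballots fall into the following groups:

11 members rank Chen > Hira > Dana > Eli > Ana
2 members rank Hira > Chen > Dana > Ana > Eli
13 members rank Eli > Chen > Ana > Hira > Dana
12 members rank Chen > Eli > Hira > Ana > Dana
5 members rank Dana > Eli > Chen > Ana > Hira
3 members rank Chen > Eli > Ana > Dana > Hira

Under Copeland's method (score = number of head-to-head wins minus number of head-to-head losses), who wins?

Chen

Pairwise results:
  Chen vs Ana: Chen wins 46–0.
  Chen vs Hira: Chen wins 44–2.
  Chen vs Dana: Chen wins 41–5.
  Chen vs Eli: Chen wins 28–18.
  Ana vs Hira: Hira wins 25–21.
  Ana vs Dana: Ana wins 28–18.
  Ana vs Eli: Eli wins 44–2.
  Hira vs Dana: Hira wins 38–8.
  Hira vs Eli: Eli wins 33–13.
  Dana vs Eli: Eli wins 28–18.
Copeland scores (wins − losses):
  Chen: 4 − 0 = 4
  Ana: 1 − 3 = -2
  Hira: 2 − 2 = 0
  Dana: 0 − 4 = -4
  Eli: 3 − 1 = 2
Chen has the best Copeland score.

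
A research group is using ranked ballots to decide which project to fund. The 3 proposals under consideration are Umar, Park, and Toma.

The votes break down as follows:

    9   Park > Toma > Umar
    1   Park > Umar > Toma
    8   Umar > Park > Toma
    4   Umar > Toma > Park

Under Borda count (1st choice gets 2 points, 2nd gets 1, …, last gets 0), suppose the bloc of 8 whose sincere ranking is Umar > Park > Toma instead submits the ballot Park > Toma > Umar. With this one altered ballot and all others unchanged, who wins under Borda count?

Borda totals with the altered ballot: Umar 9, Park 36, Toma 21.
The winner is unchanged: still Park.

Park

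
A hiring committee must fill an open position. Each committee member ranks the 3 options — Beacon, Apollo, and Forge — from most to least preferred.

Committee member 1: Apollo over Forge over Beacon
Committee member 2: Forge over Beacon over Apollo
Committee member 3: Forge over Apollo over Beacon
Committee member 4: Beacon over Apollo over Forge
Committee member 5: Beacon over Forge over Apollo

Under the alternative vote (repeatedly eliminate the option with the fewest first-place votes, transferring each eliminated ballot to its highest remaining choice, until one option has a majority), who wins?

Round 1: Beacon 2, Forge 2, Apollo 1. Apollo has the fewest and is eliminated.
Round 2: Forge 3, Beacon 2. Forge has a majority.

Forge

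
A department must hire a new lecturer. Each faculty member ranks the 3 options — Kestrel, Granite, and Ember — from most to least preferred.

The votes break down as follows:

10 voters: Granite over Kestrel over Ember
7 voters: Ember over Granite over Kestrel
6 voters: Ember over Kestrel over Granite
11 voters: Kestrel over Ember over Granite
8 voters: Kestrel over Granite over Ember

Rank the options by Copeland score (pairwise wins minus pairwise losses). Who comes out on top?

Kestrel

Pairwise results:
  Kestrel vs Granite: Kestrel wins 25–17.
  Kestrel vs Ember: Kestrel wins 29–13.
  Granite vs Ember: Ember wins 24–18.
Copeland scores (wins − losses):
  Kestrel: 2 − 0 = 2
  Granite: 0 − 2 = -2
  Ember: 1 − 1 = 0
Kestrel has the best Copeland score.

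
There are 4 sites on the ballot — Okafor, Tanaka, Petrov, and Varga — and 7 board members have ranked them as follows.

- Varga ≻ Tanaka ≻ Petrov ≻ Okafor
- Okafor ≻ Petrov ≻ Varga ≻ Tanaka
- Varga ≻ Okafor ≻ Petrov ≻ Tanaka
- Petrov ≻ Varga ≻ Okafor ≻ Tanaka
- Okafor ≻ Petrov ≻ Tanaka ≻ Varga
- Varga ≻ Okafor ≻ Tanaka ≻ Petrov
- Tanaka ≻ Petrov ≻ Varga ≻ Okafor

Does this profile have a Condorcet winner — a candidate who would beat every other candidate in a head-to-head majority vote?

Head-to-head results (7 voters total):
Okafor vs Tanaka: Okafor wins 5–2.
Okafor vs Petrov: Okafor wins 4–3.
Okafor vs Varga: Varga wins 5–2.
Tanaka vs Petrov: Petrov wins 4–3.
Tanaka vs Varga: Varga wins 5–2.
Petrov vs Varga: Petrov wins 4–3.
No candidate beats all others: Okafor beats Petrov beats Varga beats Okafor, a majority cycle.

No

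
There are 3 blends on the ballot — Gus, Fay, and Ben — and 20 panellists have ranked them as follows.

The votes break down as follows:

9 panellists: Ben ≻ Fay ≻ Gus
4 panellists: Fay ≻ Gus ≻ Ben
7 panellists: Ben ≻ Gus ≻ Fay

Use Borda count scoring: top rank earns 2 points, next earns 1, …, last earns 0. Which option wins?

Borda scores:
  Gus: 9·0 + 4·1 + 7·1 = 11
  Fay: 9·1 + 4·2 + 7·0 = 17
  Ben: 9·2 + 4·0 + 7·2 = 32
Ben has the highest total.

Ben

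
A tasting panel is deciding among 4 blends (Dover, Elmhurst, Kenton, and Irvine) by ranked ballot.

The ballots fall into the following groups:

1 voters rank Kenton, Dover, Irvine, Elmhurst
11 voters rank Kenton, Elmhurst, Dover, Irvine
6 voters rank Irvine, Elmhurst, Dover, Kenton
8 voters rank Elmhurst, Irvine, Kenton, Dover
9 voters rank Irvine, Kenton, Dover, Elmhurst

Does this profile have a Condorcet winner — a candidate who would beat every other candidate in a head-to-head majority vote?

No

Head-to-head results (35 voters total):
Dover vs Elmhurst: Elmhurst wins 25–10.
Dover vs Kenton: Kenton wins 29–6.
Dover vs Irvine: Irvine wins 23–12.
Elmhurst vs Kenton: Kenton wins 21–14.
Elmhurst vs Irvine: Elmhurst wins 19–16.
Kenton vs Irvine: Irvine wins 23–12.
No candidate beats all others: Elmhurst beats Irvine beats Kenton beats Elmhurst, a majority cycle.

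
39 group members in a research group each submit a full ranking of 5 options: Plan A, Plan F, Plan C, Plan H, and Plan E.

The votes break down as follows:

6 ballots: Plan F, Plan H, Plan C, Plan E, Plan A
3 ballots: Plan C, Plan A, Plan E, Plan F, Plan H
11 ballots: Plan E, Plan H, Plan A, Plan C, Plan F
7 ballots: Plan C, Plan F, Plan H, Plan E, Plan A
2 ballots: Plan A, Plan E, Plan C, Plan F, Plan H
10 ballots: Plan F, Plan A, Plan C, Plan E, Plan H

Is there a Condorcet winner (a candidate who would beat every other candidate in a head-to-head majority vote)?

Head-to-head results (39 voters total):
Plan A vs Plan F: Plan F wins 23–16.
Plan A vs Plan C: Plan A wins 23–16.
Plan A vs Plan H: Plan H wins 24–15.
Plan A vs Plan E: Plan E wins 24–15.
Plan F vs Plan C: Plan C wins 23–16.
Plan F vs Plan H: Plan F wins 28–11.
Plan F vs Plan E: Plan F wins 23–16.
Plan C vs Plan H: Plan C wins 22–17.
Plan C vs Plan E: Plan C wins 26–13.
Plan H vs Plan E: Plan E wins 26–13.
No candidate beats all others: Plan A beats Plan C beats Plan F beats Plan A, a majority cycle.

No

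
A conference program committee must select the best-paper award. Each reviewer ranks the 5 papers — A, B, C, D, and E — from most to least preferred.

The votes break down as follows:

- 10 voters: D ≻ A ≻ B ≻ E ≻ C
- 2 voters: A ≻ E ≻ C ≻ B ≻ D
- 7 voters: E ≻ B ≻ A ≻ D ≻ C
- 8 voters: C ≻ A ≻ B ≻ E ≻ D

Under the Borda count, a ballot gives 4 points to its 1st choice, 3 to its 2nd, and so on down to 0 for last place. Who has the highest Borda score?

Borda scores:
  A: 10·3 + 2·4 + 7·2 + 8·3 = 76
  B: 10·2 + 2·1 + 7·3 + 8·2 = 59
  C: 10·0 + 2·2 + 7·0 + 8·4 = 36
  D: 10·4 + 2·0 + 7·1 + 8·0 = 47
  E: 10·1 + 2·3 + 7·4 + 8·1 = 52
A has the highest total.

A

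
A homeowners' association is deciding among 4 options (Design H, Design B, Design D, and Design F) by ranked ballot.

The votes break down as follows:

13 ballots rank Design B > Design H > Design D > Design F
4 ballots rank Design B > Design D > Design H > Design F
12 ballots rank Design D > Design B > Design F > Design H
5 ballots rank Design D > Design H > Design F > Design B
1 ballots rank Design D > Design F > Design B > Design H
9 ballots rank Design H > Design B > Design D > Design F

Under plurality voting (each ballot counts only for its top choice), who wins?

First-place vote totals:
  Design H: 9
  Design B: 17
  Design D: 18
  Design F: 0
Design D has the most first-place votes.

Design D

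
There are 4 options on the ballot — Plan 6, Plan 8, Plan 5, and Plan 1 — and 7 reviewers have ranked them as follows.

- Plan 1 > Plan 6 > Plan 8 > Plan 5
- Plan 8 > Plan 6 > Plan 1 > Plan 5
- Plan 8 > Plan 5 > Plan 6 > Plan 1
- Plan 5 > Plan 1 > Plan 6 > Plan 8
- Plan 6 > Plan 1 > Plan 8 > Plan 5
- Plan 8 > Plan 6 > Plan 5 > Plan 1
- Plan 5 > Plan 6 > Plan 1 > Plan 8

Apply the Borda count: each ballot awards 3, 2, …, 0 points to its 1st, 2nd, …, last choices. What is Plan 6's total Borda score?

Borda scores:
  Plan 6: 2 + 2 + 1 + 1 + 3 + 2 + 2 = 13
  Plan 8: 1 + 3 + 3 + 0 + 1 + 3 + 0 = 11
  Plan 5: 0 + 0 + 2 + 3 + 0 + 1 + 3 = 9
  Plan 1: 3 + 1 + 0 + 2 + 2 + 0 + 1 = 9

13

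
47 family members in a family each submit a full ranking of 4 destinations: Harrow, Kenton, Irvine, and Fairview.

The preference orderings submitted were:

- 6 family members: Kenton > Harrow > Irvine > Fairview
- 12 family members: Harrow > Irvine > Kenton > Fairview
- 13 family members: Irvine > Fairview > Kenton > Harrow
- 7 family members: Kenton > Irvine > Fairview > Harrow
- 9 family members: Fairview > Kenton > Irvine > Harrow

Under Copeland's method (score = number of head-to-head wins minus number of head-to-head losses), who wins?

Pairwise results:
  Harrow vs Kenton: Kenton wins 35–12.
  Harrow vs Irvine: Irvine wins 29–18.
  Harrow vs Fairview: Fairview wins 29–18.
  Kenton vs Irvine: Irvine wins 25–22.
  Kenton vs Fairview: Kenton wins 25–22.
  Irvine vs Fairview: Irvine wins 38–9.
Copeland scores (wins − losses):
  Harrow: 0 − 3 = -3
  Kenton: 2 − 1 = 1
  Irvine: 3 − 0 = 3
  Fairview: 1 − 2 = -1
Irvine has the best Copeland score.

Irvine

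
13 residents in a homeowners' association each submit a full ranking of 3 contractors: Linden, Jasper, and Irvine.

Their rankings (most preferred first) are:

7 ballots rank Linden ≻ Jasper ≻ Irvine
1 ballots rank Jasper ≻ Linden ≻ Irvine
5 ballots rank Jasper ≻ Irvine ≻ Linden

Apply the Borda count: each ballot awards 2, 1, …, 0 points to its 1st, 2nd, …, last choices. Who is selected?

Jasper

Borda scores:
  Linden: 7·2 + 1 + 5·0 = 15
  Jasper: 7·1 + 2 + 5·2 = 19
  Irvine: 7·0 + 0 + 5·1 = 5
Jasper has the highest total.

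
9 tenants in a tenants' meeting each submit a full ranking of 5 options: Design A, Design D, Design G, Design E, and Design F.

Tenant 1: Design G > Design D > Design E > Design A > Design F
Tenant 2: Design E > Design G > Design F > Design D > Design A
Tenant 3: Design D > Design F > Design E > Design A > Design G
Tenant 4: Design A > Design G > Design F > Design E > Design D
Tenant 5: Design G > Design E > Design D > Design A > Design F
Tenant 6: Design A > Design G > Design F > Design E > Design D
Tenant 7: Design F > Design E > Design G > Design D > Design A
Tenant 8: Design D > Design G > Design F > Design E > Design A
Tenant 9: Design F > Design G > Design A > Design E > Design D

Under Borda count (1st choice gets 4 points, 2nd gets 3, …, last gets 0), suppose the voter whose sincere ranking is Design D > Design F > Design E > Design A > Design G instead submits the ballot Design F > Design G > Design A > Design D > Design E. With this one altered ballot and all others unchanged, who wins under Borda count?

Design G

Borda totals with the altered ballot: Design A 14, Design D 12, Design G 28, Design E 16, Design F 20.
The winner is unchanged: still Design G.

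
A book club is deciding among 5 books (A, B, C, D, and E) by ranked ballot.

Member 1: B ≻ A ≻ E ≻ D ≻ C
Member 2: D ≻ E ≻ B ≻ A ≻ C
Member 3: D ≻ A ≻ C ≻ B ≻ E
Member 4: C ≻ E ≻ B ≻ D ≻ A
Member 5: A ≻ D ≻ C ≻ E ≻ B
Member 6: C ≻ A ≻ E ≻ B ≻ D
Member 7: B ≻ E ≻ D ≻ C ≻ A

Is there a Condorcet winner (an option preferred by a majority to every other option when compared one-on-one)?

Head-to-head results (7 voters total):
A vs B: B wins 4–3.
A vs C: A wins 4–3.
A vs D: D wins 4–3.
A vs E: A wins 4–3.
B vs C: C wins 4–3.
B vs D: B wins 4–3.
B vs E: E wins 4–3.
C vs D: D wins 5–2.
C vs E: C wins 4–3.
D vs E: E wins 4–3.
No candidate beats all others: A beats C beats B beats A, a majority cycle.

No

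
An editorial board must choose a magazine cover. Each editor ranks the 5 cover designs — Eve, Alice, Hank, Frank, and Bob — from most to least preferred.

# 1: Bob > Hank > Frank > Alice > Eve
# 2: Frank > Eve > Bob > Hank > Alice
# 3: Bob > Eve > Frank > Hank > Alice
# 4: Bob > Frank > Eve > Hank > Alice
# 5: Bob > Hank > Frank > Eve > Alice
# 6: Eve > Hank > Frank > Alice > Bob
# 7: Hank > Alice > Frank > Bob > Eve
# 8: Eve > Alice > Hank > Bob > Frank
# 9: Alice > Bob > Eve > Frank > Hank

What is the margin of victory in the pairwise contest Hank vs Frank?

Ballots ranking Hank above Frank: 5.
Ballots ranking Frank above Hank: 4.
Hank wins 5–4, a margin of 1.

1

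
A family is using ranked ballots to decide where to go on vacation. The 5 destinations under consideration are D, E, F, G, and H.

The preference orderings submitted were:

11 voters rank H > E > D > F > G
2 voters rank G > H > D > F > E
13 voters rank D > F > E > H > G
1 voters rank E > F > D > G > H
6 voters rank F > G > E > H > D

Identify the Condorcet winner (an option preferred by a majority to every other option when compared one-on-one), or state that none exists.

Head-to-head results (33 voters total):
D vs E: E wins 18–15.
D vs F: D wins 26–7.
D vs G: D wins 25–8.
D vs H: H wins 19–14.
E vs F: F wins 21–12.
E vs G: E wins 25–8.
E vs H: E wins 20–13.
F vs G: F wins 31–2.
F vs H: F wins 20–13.
G vs H: H wins 24–9.
No candidate beats all others: D beats F beats E beats D, a majority cycle.

There is no Condorcet winner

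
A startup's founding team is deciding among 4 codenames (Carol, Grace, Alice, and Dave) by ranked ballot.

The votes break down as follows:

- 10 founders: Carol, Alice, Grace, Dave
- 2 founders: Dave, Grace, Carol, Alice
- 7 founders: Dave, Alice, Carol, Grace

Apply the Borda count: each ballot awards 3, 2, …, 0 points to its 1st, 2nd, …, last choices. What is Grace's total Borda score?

14

Borda scores:
  Carol: 10·3 + 2·1 + 7·1 = 39
  Grace: 10·1 + 2·2 + 7·0 = 14
  Alice: 10·2 + 2·0 + 7·2 = 34
  Dave: 10·0 + 2·3 + 7·3 = 27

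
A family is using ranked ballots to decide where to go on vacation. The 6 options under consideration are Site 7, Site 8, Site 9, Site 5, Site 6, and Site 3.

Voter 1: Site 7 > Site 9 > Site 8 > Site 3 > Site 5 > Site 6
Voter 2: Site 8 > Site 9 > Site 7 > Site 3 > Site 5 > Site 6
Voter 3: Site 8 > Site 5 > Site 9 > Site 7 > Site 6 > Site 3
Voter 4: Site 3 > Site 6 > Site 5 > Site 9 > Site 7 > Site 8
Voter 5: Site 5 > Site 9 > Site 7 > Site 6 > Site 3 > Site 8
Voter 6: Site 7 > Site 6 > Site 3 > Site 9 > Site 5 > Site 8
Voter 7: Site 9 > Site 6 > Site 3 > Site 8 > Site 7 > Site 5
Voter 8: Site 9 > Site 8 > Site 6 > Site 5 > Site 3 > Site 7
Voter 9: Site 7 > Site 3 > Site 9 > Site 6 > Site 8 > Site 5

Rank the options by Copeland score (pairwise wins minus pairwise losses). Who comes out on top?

Site 9

Pairwise results:
  Site 7 vs Site 8: Site 7 wins 5–4.
  Site 7 vs Site 9: Site 9 wins 6–3.
  Site 7 vs Site 5: Site 7 wins 5–4.
  Site 7 vs Site 6: Site 7 wins 6–3.
  Site 7 vs Site 3: Site 7 wins 6–3.
  Site 8 vs Site 9: Site 9 wins 7–2.
  Site 8 vs Site 5: Site 8 wins 6–3.
  Site 8 vs Site 6: Site 6 wins 5–4.
  Site 8 vs Site 3: Site 3 wins 5–4.
  Site 9 vs Site 5: Site 9 wins 6–3.
  Site 9 vs Site 6: Site 9 wins 7–2.
  Site 9 vs Site 3: Site 9 wins 6–3.
  Site 5 vs Site 6: Site 6 wins 5–4.
  Site 5 vs Site 3: Site 3 wins 6–3.
  Site 6 vs Site 3: Site 6 wins 5–4.
Copeland scores (wins − losses):
  Site 7: 4 − 1 = 3
  Site 8: 1 − 4 = -3
  Site 9: 5 − 0 = 5
  Site 5: 0 − 5 = -5
  Site 6: 3 − 2 = 1
  Site 3: 2 − 3 = -1
Site 9 has the best Copeland score.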